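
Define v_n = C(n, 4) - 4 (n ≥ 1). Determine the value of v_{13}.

711

C(13, 4) = 715, so v_{13} = 711.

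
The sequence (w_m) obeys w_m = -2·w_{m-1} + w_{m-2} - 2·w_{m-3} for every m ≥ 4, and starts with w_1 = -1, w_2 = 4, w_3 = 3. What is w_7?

-13

Step forward from the initial values:
w_4 = 0, w_5 = -5, w_6 = 4, w_7 = -13.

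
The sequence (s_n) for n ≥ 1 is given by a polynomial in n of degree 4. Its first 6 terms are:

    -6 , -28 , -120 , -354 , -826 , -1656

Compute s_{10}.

-11796

1st diffs: -22, -92, -234, -472, -830.
2nd diffs: -70, -142, -238, -358.
3rd diffs: -72, -96, -120.
4th diffs: -24, -24 (constant).
So s_n = -n^4 - 2n^3 + 2n^2 + n - 6.
Evaluating at n = 10 gives s_{10} = -11796.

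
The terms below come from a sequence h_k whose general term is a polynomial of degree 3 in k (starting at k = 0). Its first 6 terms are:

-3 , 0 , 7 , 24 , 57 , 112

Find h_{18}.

1st diffs: 3, 7, 17, 33, 55.
2nd diffs: 4, 10, 16, 22.
3rd diffs: 6, 6, 6 (constant).
So h_k = k^3 - k^2 + 3k - 3.
Evaluating at k = 18 gives h_{18} = 5559.

5559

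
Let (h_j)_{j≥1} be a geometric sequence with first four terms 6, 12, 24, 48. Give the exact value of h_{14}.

49152

Common ratio r = 2.
h_j = 6·2^(j-1).
h_{14} = 6·2^13 = 49152.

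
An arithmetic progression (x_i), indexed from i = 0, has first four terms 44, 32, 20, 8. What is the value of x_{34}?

-364

Common difference d = -12.
x_i = 44 + (i - 0)·(-12).
x_{34} = 44 + 34·(-12) = -364.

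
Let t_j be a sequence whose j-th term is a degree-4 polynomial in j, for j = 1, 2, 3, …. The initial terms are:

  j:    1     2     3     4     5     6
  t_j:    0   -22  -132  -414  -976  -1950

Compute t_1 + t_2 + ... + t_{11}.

-54538

1st diffs: -22, -110, -282, -562, -974.
2nd diffs: -88, -172, -280, -412.
3rd diffs: -84, -108, -132.
4th diffs: -24, -24 (constant).
Newton forward-difference form: t_j = (-22)·C(j-1,1) + (-88)·C(j-1,2) + (-84)·C(j-1,3) + (-24)·C(j-1,4).
Continuing: …, -3492, -5782, -9024, -13446, …, t_{11} = -19300.
Summing j = 1..11 (11 terms) gives -54538.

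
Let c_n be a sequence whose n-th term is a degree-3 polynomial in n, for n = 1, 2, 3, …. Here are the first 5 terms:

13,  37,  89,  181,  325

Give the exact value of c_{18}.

12389

1st diffs: 24, 52, 92, 144.
2nd diffs: 28, 40, 52.
3rd diffs: 12, 12 (constant).
Newton forward-difference form: c_n = 13 + 24·C(n-1,1) + 28·C(n-1,2) + 12·C(n-1,3).
At n = 18: n-1 = 17, so c_{18} = 13 + 408 + 3808 + 8160 = 12389.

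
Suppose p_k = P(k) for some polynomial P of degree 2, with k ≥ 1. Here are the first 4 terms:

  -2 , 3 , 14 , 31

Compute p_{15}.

1st diffs: 5, 11, 17.
2nd diffs: 6, 6 (constant).
Newton forward-difference form: p_k = -2 + 5·C(k-1,1) + 6·C(k-1,2).
At k = 15: k-1 = 14, so p_{15} = -2 + 70 + 546 = 614.

614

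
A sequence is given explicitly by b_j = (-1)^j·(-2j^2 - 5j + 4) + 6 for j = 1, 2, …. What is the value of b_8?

(-1)^8 = 1; -2j^2 - 5j + 4 at j=8 is -164; so b_8 = -158.

-158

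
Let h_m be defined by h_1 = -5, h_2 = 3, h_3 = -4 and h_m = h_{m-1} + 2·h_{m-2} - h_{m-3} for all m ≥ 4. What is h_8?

31

Compute successive terms:
h_4 = 7;  h_5 = -4;  h_6 = 14;  h_7 = -1;  h_8 = 31.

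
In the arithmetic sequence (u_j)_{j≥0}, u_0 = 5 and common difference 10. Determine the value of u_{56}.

565

u_j = 5 + (j - 0)·10.
u_{56} = 5 + 56·10 = 565.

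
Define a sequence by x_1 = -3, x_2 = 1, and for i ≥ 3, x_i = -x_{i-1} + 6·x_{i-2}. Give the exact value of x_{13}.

Iterate the recurrence:
x_3 = -19;  x_4 = 25;  x_5 = -139;  …;  x_{10} = 26737;  x_{11} = -84307;  x_{12} = 244729;  x_{13} = -750571.
(Characteristic roots are 2 and -3.)

-750571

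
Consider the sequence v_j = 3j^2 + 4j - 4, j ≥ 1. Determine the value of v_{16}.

828

v_{16} = 3·16^2 + 4·16 - 4 = 828.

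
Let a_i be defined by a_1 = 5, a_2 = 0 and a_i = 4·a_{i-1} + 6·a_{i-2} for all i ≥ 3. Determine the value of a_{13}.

Applying the relation repeatedly:
a_3 = 30; a_4 = 120; a_5 = 660; …; a_{10} = 2392320; a_{11} = 12349920; a_{12} = 63753600; a_{13} = 329113920.

329113920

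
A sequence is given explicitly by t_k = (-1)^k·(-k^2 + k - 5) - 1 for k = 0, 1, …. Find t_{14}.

-188

(-1)^14 = 1; -k^2 + k - 5 at k=14 is -187; so t_{14} = -188.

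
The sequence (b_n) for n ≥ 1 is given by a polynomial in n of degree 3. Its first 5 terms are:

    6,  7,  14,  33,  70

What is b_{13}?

1734

1st diffs: 1, 7, 19, 37.
2nd diffs: 6, 12, 18.
3rd diffs: 6, 6 (constant).
So b_n = n^3 - 3n^2 + 3n + 5.
Evaluating at n = 13 gives b_{13} = 1734.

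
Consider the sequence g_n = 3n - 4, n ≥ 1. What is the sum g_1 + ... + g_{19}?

Over n = 1..19: Σn = 190.
Total = (3)·190 + (-4)·19 = 494.

494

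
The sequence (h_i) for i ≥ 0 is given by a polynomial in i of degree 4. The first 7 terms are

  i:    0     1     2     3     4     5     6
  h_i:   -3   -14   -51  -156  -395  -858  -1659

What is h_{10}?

1st diffs: -11, -37, -105, -239, -463, -801.
2nd diffs: -26, -68, -134, -224, -338.
3rd diffs: -42, -66, -90, -114.
4th diffs: -24, -24, -24 (constant).
So h_i = -i^4 - i^3 - 3i^2 - 6i - 3.
Evaluating at i = 10 gives h_{10} = -11363.

-11363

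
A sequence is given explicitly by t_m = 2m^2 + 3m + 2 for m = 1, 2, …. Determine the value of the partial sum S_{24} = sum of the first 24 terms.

Over m = 1..24: Σm = 300, Σm² = 4900.
Total = (2)·4900 + (3)·300 + (2)·24 = 10748.

10748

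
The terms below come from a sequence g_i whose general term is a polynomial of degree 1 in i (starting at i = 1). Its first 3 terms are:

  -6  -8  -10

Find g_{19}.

1st diffs: -2, -2 (constant).
So g_i = -2i - 4.
Evaluating at i = 19 gives g_{19} = -42.

-42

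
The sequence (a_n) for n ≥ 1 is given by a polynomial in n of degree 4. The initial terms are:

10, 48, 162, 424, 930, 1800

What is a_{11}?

17490

1st diffs: 38, 114, 262, 506, 870.
2nd diffs: 76, 148, 244, 364.
3rd diffs: 72, 96, 120.
4th diffs: 24, 24 (constant).
Newton forward-difference form: a_n = 10 + 38·C(n-1,1) + 76·C(n-1,2) + 72·C(n-1,3) + 24·C(n-1,4).
At n = 11: n-1 = 10, so a_{11} = 10 + 380 + 3420 + 8640 + 5040 = 17490.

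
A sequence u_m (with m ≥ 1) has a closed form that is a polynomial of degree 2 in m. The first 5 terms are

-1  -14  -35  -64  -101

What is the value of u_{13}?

1st diffs: -13, -21, -29, -37.
2nd diffs: -8, -8, -8 (constant).
Newton forward-difference form: u_m = -1 + (-13)·C(m-1,1) + (-8)·C(m-1,2).
At m = 13: m-1 = 12, so u_{13} = -1 - 156 - 528 = -685.

-685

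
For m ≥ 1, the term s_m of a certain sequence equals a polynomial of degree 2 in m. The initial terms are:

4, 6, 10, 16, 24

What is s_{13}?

1st diffs: 2, 4, 6, 8.
2nd diffs: 2, 2, 2 (constant).
So s_m = m^2 - m + 4.
Evaluating at m = 13 gives s_{13} = 160.

160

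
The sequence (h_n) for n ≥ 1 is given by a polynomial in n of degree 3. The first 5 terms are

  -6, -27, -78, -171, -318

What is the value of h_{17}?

1st diffs: -21, -51, -93, -147.
2nd diffs: -30, -42, -54.
3rd diffs: -12, -12 (constant).
Newton forward-difference form: h_n = -6 + (-21)·C(n-1,1) + (-30)·C(n-1,2) + (-12)·C(n-1,3).
At n = 17: n-1 = 16, so h_{17} = -6 - 336 - 3600 - 6720 = -10662.

-10662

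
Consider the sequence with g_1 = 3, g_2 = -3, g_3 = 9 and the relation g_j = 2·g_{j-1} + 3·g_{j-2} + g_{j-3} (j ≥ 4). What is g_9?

4149

Step forward from the initial values:
g_4 = 12  g_5 = 48  g_6 = 141  g_7 = 438  g_8 = 1347  g_9 = 4149.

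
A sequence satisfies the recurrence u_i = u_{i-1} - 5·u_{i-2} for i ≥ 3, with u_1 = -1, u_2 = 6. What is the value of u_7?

391

Step forward from the initial values:
u_3 = 11, u_4 = -19, u_5 = -74, u_6 = 21, u_7 = 391.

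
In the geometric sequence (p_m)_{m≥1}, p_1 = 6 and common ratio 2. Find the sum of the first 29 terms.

3221225466

p_m = 6·2^(m-1).
S = 6·(2^29 - 1)/(2 - 1) = 6·(536870912 - 1)/(1) = 3221225466.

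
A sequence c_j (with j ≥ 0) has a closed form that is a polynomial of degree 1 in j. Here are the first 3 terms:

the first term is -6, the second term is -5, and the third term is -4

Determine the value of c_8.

1st diffs: 1, 1 (constant).
So c_j = j - 6.
Evaluating at j = 8 gives c_8 = 2.

2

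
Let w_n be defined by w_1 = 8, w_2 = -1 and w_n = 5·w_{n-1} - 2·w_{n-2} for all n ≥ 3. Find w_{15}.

-1846276089

Iterate the recurrence:
w_3 = -21  w_4 = -103  w_5 = -473  …  w_{12} = -19451743  w_{13} = -88730153  w_{14} = -404747279  w_{15} = -1846276089.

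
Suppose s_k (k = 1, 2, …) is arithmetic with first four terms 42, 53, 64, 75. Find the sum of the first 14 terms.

Common difference d = 11.
s_k = 42 + (k - 1)·11.
s_{14} = 185; S = 14·(42 + 185)/2 = 1589.

1589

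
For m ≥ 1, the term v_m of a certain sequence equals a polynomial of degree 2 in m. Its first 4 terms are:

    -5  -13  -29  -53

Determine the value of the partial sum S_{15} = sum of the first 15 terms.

1st diffs: -8, -16, -24.
2nd diffs: -8, -8 (constant).
Newton forward-difference form: v_m = -5 + (-8)·C(m-1,1) + (-8)·C(m-1,2).
Continuing: …, -85, -125, -173, -229, …, v_{15} = -845.
Summing m = 1..15 (15 terms) gives -4555.

-4555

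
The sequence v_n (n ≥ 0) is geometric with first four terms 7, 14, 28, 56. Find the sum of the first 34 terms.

Common ratio r = 2.
v_n = 7·2^(n-0).
S = 7·(2^34 - 1)/(2 - 1) = 7·(17179869184 - 1)/(1) = 120259084281.

120259084281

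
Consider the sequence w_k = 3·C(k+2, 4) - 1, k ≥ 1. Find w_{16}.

C(18, 4) = 3060, so w_{16} = 9179.

9179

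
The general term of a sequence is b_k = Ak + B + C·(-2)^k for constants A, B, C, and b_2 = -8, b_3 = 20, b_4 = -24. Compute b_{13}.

16428

The three given values yield: 2A + B + 4C = -8; 3A + B - 8C = 20; 4A + B + 16C = -24.
Subtracting the first from the second: A - 12C = 28.
Subtracting the second from the third: A + 24C = -44.
Solving: C = -2, A = 4, then B = -8.
Therefore b_{13} = 52 + (-8) + (-2)·(-8192) = 16428.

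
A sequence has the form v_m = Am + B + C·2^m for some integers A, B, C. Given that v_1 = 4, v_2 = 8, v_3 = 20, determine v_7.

484

Write the equations: A + B + 2C = 4; 2A + B + 4C = 8; 3A + B + 8C = 20.
Subtracting the first from the second: A + 2C = 4.
Subtracting the second from the third: A + 4C = 12.
Solving: C = 4, A = -4, then B = 0.
Therefore v_7 = -28 + 0 + 4·128 = 484.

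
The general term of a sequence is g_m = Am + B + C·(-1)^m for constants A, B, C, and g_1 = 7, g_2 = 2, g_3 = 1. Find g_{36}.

-100

The three given values yield: A + B - C = 7; 2A + B + C = 2; 3A + B - C = 1.
Subtracting the first from the second: A + 2C = -5.
Subtracting the second from the third: A - 2C = -1.
Solving: C = -1, A = -3, then B = 9.
So g_m = -3·m + 9 + (-1)·(-1)^m; at m=36 this is -100.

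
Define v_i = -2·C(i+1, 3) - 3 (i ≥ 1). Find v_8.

-171

C(9, 3) = 84, so v_8 = -171.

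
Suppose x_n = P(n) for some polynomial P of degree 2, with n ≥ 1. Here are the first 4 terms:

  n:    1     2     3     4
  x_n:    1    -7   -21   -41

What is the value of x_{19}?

1st diffs: -8, -14, -20.
2nd diffs: -6, -6 (constant).
Newton forward-difference form: x_n = 1 + (-8)·C(n-1,1) + (-6)·C(n-1,2).
At n = 19: n-1 = 18, so x_{19} = 1 - 144 - 918 = -1061.

-1061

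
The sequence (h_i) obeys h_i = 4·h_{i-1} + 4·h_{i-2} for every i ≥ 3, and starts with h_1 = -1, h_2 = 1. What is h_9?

8960

h_3 = 0, h_4 = 4, h_5 = 16, h_6 = 80, h_7 = 384, h_8 = 1856, h_9 = 8960.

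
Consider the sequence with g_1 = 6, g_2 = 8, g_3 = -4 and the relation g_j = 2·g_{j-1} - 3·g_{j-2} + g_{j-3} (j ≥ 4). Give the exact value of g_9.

-24

Iterate the recurrence:
g_4 = -26;  g_5 = -32;  g_6 = 10;  g_7 = 90;  g_8 = 118;  g_9 = -24.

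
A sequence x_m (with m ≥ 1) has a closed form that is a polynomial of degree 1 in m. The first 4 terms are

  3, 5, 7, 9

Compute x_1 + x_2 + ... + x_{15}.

255

1st diffs: 2, 2, 2 (constant).
So x_m = 2m + 1.
Continuing: …, 11, 13, 15, 17, …, x_{15} = 31.
Summing m = 1..15 (15 terms) gives 255.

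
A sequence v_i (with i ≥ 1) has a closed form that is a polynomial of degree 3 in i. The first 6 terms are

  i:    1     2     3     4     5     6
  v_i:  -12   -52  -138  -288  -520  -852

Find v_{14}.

1st diffs: -40, -86, -150, -232, -332.
2nd diffs: -46, -64, -82, -100.
3rd diffs: -18, -18, -18 (constant).
Newton forward-difference form: v_i = -12 + (-40)·C(i-1,1) + (-46)·C(i-1,2) + (-18)·C(i-1,3).
At i = 14: i-1 = 13, so v_{14} = -12 - 520 - 3588 - 5148 = -9268.

-9268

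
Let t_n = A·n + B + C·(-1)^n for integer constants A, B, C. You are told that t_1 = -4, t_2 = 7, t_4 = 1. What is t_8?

At n = 1, 2, 4: A + B - C = -4; 2A + B + C = 7; 4A + B + C = 1.
Subtracting the first from the second: A + 2C = 11.
Subtracting the second from the third: 2A = -6.
Solving: C = 7, A = -3, then B = 6.
So t_n = -3·n + 6 + 7·(-1)^n; at n=8 this is -11.

-11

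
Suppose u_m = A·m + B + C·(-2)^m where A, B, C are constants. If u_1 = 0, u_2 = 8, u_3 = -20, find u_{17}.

Plug in m = 1, 2, 3: A + B - 2C = 0; 2A + B + 4C = 8; 3A + B - 8C = -20.
Subtracting the first from the second: A + 6C = 8.
Subtracting the second from the third: A - 12C = -28.
Solving: C = 2, A = -4, then B = 8.
So u_m = -4·m + 8 + 2·(-2)^m; at m=17 this is -262204.

-262204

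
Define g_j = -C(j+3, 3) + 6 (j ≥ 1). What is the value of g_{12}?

C(15, 3) = 455, so g_{12} = -449.

-449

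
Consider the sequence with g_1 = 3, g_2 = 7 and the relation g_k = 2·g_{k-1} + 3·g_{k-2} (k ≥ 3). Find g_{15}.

11957423

g_3 = 23;  g_4 = 67;  g_5 = 203;  …;  g_{12} = 442867;  g_{13} = 1328603;  g_{14} = 3985807;  g_{15} = 11957423.
(Characteristic roots are 3 and -1.)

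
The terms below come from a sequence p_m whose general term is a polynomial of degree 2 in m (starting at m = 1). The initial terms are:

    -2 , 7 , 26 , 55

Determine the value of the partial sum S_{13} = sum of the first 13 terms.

1st diffs: 9, 19, 29.
2nd diffs: 10, 10 (constant).
Newton forward-difference form: p_m = -2 + 9·C(m-1,1) + 10·C(m-1,2).
Continuing: …, 94, 143, 202, 271, …, p_{13} = 766.
Summing m = 1..13 (13 terms) gives 3536.

3536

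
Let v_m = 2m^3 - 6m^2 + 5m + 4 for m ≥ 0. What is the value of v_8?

684

v_8 = 2·8^3 - 6·8^2 + 5·8 + 4 = 684.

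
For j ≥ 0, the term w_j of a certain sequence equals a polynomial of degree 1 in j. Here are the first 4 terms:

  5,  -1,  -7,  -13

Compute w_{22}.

1st diffs: -6, -6, -6 (constant).
So w_j = -6j + 5.
Evaluating at j = 22 gives w_{22} = -127.

-127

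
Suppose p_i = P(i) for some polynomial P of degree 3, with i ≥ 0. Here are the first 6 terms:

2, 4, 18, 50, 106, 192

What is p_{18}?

1st diffs: 2, 14, 32, 56, 86.
2nd diffs: 12, 18, 24, 30.
3rd diffs: 6, 6, 6 (constant).
Newton forward-difference form: p_i = 2 + 2·C(i,1) + 12·C(i,2) + 6·C(i,3).
At i = 18: i = 18, so p_{18} = 2 + 36 + 1836 + 4896 = 6770.

6770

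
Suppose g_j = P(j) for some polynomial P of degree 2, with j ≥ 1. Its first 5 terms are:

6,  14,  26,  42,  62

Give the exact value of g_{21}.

926

1st diffs: 8, 12, 16, 20.
2nd diffs: 4, 4, 4 (constant).
So g_j = 2j^2 + 2j + 2.
Evaluating at j = 21 gives g_{21} = 926.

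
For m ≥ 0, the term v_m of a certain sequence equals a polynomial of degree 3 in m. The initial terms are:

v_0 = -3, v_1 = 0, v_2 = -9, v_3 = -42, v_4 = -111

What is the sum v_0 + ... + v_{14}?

-21570

1st diffs: 3, -9, -33, -69.
2nd diffs: -12, -24, -36.
3rd diffs: -12, -12 (constant).
So v_m = -2m^3 + 5m - 3.
Continuing: …, -228, -405, -654, -987, …, v_{14} = -5421.
Summing m = 0..14 (15 terms) gives -21570.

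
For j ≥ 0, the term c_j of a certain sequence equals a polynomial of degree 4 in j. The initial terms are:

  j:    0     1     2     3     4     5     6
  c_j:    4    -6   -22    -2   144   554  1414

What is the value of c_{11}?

22334

1st diffs: -10, -16, 20, 146, 410, 860.
2nd diffs: -6, 36, 126, 264, 450.
3rd diffs: 42, 90, 138, 186.
4th diffs: 48, 48, 48 (constant).
Newton forward-difference form: c_j = 4 + (-10)·C(j,1) + (-6)·C(j,2) + 42·C(j,3) + 48·C(j,4).
At j = 11: j = 11, so c_{11} = 4 - 110 - 330 + 6930 + 15840 = 22334.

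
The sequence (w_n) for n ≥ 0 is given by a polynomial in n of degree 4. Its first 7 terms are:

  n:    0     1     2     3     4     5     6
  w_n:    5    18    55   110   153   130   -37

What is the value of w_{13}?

1st diffs: 13, 37, 55, 43, -23, -167.
2nd diffs: 24, 18, -12, -66, -144.
3rd diffs: -6, -30, -54, -78.
4th diffs: -24, -24, -24 (constant).
So w_n = -n^4 + 5n^3 + 4n^2 + 5n + 5.
Evaluating at n = 13 gives w_{13} = -16830.

-16830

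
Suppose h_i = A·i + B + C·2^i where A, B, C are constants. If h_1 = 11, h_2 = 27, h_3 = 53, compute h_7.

677

Plug in i = 1, 2, 3: A + B + 2C = 11; 2A + B + 4C = 27; 3A + B + 8C = 53.
Subtracting the first from the second: A + 2C = 16.
Subtracting the second from the third: A + 4C = 26.
Solving: C = 5, A = 6, then B = -5.
So h_i = 6·i + (-5) + 5·2^i; at i=7 this is 677.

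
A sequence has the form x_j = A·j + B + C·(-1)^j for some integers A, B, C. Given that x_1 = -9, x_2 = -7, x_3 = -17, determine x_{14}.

The three given values yield: A + B - C = -9; 2A + B + C = -7; 3A + B - C = -17.
Subtracting the first from the second: A + 2C = 2.
Subtracting the second from the third: A - 2C = -10.
Solving: C = 3, A = -4, then B = -2.
Hence x_{14} = -4·14 + (-2) + 3·1 = -55.

-55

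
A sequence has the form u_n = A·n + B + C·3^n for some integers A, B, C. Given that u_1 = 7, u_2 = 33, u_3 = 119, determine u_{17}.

At n = 1, 2, 3: A + B + 3C = 7; 2A + B + 9C = 33; 3A + B + 27C = 119.
Subtracting the first from the second: A + 6C = 26.
Subtracting the second from the third: A + 18C = 86.
Solving: C = 5, A = -4, then B = -4.
Therefore u_{17} = -68 + (-4) + 5·129140163 = 645700743.

645700743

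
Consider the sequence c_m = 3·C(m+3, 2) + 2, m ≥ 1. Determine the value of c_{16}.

C(19, 2) = 171, so c_{16} = 515.

515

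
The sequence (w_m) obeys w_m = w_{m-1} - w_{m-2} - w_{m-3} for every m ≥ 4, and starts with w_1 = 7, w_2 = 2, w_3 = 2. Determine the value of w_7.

12

Step forward from the initial values:
w_4 = -7;  w_5 = -11;  w_6 = -6;  w_7 = 12.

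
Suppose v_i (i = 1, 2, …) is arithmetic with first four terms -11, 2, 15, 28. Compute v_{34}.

Common difference d = 13.
v_i = -11 + (i - 1)·13.
v_{34} = -11 + 33·13 = 418.

418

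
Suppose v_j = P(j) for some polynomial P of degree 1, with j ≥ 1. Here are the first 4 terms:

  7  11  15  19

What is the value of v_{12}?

51

1st diffs: 4, 4, 4 (constant).
So v_j = 4j + 3.
Evaluating at j = 12 gives v_{12} = 51.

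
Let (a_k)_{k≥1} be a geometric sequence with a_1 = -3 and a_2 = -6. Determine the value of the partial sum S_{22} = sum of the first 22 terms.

-12582909

Common ratio r = 2.
a_k = (-3)·2^(k-1).
S = (-3)·(2^22 - 1)/(2 - 1) = (-3)·(4194304 - 1)/(1) = -12582909.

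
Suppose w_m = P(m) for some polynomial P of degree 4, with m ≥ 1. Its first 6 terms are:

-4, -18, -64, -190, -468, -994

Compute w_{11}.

1st diffs: -14, -46, -126, -278, -526.
2nd diffs: -32, -80, -152, -248.
3rd diffs: -48, -72, -96.
4th diffs: -24, -24 (constant).
Newton forward-difference form: w_m = -4 + (-14)·C(m-1,1) + (-32)·C(m-1,2) + (-48)·C(m-1,3) + (-24)·C(m-1,4).
At m = 11: m-1 = 10, so w_{11} = -4 - 140 - 1440 - 5760 - 5040 = -12384.

-12384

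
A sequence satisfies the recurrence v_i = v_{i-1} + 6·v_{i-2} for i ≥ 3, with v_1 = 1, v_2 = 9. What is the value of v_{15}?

10502871

Iterate the recurrence:
v_3 = 15; v_4 = 69; v_5 = 159; …; v_{12} = 392181; v_{13} = 1164255; v_{14} = 3517341; v_{15} = 10502871.
(Characteristic roots are 3 and -2.)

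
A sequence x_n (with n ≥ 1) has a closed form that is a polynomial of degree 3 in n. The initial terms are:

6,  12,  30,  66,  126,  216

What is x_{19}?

6846

1st diffs: 6, 18, 36, 60, 90.
2nd diffs: 12, 18, 24, 30.
3rd diffs: 6, 6, 6 (constant).
So x_n = n^3 - n + 6.
Evaluating at n = 19 gives x_{19} = 6846.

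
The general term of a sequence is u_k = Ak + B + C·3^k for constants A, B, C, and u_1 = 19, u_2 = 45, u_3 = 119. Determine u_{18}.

The three given values yield: A + B + 3C = 19; 2A + B + 9C = 45; 3A + B + 27C = 119.
Subtracting the first from the second: A + 6C = 26.
Subtracting the second from the third: A + 18C = 74.
Solving: C = 4, A = 2, then B = 5.
Hence u_{18} = 2·18 + 5 + 4·387420489 = 1549681997.

1549681997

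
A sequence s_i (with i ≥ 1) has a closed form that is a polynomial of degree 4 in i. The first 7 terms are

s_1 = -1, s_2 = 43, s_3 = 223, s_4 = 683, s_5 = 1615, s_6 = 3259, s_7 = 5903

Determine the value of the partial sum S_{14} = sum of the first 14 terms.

293734

1st diffs: 44, 180, 460, 932, 1644, 2644.
2nd diffs: 136, 280, 472, 712, 1000.
3rd diffs: 144, 192, 240, 288.
4th diffs: 48, 48, 48 (constant).
Newton forward-difference form: s_i = -1 + 44·C(i-1,1) + 136·C(i-1,2) + 144·C(i-1,3) + 48·C(i-1,4).
Continuing: …, 9883, 15583, 23435, 33919, …, s_{14} = 86683.
Summing i = 1..14 (14 terms) gives 293734.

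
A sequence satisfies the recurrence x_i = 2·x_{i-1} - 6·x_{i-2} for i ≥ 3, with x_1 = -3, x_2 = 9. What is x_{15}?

Iterate the recurrence:
x_3 = 36; x_4 = 18; x_5 = -180; …; x_{12} = -48096; x_{13} = 190656; x_{14} = 669888; x_{15} = 195840.

195840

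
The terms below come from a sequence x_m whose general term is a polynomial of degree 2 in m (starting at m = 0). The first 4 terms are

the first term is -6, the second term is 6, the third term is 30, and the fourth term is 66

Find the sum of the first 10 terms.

1920

1st diffs: 12, 24, 36.
2nd diffs: 12, 12 (constant).
Newton forward-difference form: x_m = -6 + 12·C(m,1) + 12·C(m,2).
Continuing: …, 114, 174, 246, 330, …, x_9 = 534.
Summing m = 0..9 (10 terms) gives 1920.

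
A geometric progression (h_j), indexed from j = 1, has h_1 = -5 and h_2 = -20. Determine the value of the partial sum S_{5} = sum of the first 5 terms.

-1705

Common ratio r = 4.
h_j = (-5)·4^(j-1).
S = (-5)·(4^5 - 1)/(4 - 1) = (-5)·(1024 - 1)/(3) = -1705.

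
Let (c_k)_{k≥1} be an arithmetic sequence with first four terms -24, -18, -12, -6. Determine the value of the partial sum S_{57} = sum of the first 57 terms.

8208

Common difference d = 6.
c_k = -24 + (k - 1)·6.
c_{57} = 312; S = 57·(-24 + 312)/2 = 8208.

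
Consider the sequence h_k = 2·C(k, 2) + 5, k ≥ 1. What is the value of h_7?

C(7, 2) = 21, so h_7 = 47.

47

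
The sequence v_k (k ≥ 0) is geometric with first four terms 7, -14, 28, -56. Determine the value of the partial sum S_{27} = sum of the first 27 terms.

Common ratio r = -2.
v_k = 7·(-2)^(k-0).
S = 7·((-2)^27 - 1)/(-2 - 1) = 7·(-134217728 - 1)/(-3) = 313174701.

313174701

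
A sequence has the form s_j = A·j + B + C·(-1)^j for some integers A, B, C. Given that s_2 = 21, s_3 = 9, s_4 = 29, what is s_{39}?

At j = 2, 3, 4: 2A + B + C = 21; 3A + B - C = 9; 4A + B + C = 29.
Subtracting the first from the second: A - 2C = -12.
Subtracting the second from the third: A + 2C = 20.
Solving: C = 8, A = 4, then B = 5.
Hence s_{39} = 4·39 + 5 + 8·(-1) = 153.

153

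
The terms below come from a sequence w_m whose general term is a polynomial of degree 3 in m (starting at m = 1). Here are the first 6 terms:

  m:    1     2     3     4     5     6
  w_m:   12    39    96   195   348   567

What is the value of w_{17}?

1st diffs: 27, 57, 99, 153, 219.
2nd diffs: 30, 42, 54, 66.
3rd diffs: 12, 12, 12 (constant).
Newton forward-difference form: w_m = 12 + 27·C(m-1,1) + 30·C(m-1,2) + 12·C(m-1,3).
At m = 17: m-1 = 16, so w_{17} = 12 + 432 + 3600 + 6720 = 10764.

10764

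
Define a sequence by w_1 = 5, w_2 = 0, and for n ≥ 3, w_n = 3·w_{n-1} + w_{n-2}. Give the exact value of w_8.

Compute successive terms:
w_3 = 5  w_4 = 15  w_5 = 50  w_6 = 165  w_7 = 545  w_8 = 1800.

1800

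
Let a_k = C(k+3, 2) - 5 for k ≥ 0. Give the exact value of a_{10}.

C(13, 2) = 78, so a_{10} = 73.

73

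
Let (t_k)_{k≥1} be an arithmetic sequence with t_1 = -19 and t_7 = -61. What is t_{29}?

Common difference d = (-61 - (-19)) / (7 - 1) = -7.
t_k = -19 + (k - 1)·(-7).
t_{29} = -19 + 28·(-7) = -215.

-215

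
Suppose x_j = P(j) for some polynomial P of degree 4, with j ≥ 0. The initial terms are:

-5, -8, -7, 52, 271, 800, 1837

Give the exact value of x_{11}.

24932

1st diffs: -3, 1, 59, 219, 529, 1037.
2nd diffs: 4, 58, 160, 310, 508.
3rd diffs: 54, 102, 150, 198.
4th diffs: 48, 48, 48 (constant).
So x_j = 2j^4 - 3j^3 - 3j^2 + j - 5.
Evaluating at j = 11 gives x_{11} = 24932.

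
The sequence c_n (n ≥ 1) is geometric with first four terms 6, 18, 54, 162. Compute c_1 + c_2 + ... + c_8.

19680

Common ratio r = 3.
c_n = 6·3^(n-1).
S = 6·(3^8 - 1)/(3 - 1) = 6·(6561 - 1)/(2) = 19680.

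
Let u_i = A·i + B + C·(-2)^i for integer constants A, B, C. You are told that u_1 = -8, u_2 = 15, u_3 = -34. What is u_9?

Plug in i = 1, 2, 3: A + B - 2C = -8; 2A + B + 4C = 15; 3A + B - 8C = -34.
Subtracting the first from the second: A + 6C = 23.
Subtracting the second from the third: A - 12C = -49.
Solving: C = 4, A = -1, then B = 1.
Hence u_9 = -1·9 + 1 + 4·(-512) = -2056.

-2056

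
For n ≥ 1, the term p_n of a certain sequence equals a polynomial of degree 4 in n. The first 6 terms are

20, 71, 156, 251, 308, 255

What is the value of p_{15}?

-28932

1st diffs: 51, 85, 95, 57, -53.
2nd diffs: 34, 10, -38, -110.
3rd diffs: -24, -48, -72.
4th diffs: -24, -24 (constant).
Newton forward-difference form: p_n = 20 + 51·C(n-1,1) + 34·C(n-1,2) + (-24)·C(n-1,3) + (-24)·C(n-1,4).
At n = 15: n-1 = 14, so p_{15} = 20 + 714 + 3094 - 8736 - 24024 = -28932.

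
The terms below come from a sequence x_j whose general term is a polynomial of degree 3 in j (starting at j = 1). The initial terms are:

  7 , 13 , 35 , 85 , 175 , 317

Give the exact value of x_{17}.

8743

1st diffs: 6, 22, 50, 90, 142.
2nd diffs: 16, 28, 40, 52.
3rd diffs: 12, 12, 12 (constant).
Newton forward-difference form: x_j = 7 + 6·C(j-1,1) + 16·C(j-1,2) + 12·C(j-1,3).
At j = 17: j-1 = 16, so x_{17} = 7 + 96 + 1920 + 6720 = 8743.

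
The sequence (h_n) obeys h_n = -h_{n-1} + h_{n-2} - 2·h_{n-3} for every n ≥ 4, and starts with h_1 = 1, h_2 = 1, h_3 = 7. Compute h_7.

64

Applying the relation repeatedly:
h_4 = -8, h_5 = 13, h_6 = -35, h_7 = 64.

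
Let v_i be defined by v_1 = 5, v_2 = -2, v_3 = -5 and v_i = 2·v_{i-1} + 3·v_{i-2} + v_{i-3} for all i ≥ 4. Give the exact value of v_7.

-360

Applying the relation repeatedly:
v_4 = -11;  v_5 = -39;  v_6 = -116;  v_7 = -360.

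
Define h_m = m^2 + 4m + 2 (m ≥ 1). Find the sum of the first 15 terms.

1750

Over m = 1..15: Σm = 120, Σm² = 1240.
Total = (1)·1240 + (4)·120 + (2)·15 = 1750.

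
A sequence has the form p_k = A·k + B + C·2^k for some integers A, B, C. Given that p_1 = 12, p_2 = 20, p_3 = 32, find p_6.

156

At k = 1, 2, 3: A + B + 2C = 12; 2A + B + 4C = 20; 3A + B + 8C = 32.
Subtracting the first from the second: A + 2C = 8.
Subtracting the second from the third: A + 4C = 12.
Solving: C = 2, A = 4, then B = 4.
So p_k = 4·k + 4 + 2·2^k; at k=6 this is 156.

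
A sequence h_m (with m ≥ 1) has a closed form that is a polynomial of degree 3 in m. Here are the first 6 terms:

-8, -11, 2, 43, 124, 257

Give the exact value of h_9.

1st diffs: -3, 13, 41, 81, 133.
2nd diffs: 16, 28, 40, 52.
3rd diffs: 12, 12, 12 (constant).
Newton forward-difference form: h_m = -8 + (-3)·C(m-1,1) + 16·C(m-1,2) + 12·C(m-1,3).
At m = 9: m-1 = 8, so h_9 = -8 - 24 + 448 + 672 = 1088.

1088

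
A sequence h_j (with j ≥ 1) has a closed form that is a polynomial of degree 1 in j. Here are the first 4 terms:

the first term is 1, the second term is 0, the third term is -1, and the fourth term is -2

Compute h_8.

1st diffs: -1, -1, -1 (constant).
So h_j = -j + 2.
Evaluating at j = 8 gives h_8 = -6.

-6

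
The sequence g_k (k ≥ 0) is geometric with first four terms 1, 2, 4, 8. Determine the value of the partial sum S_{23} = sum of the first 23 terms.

Common ratio r = 2.
g_k = 1·2^(k-0).
S = 1·(2^23 - 1)/(2 - 1) = 1·(8388608 - 1)/(1) = 8388607.

8388607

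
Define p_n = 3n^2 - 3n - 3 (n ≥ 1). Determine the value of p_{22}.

p_{22} = 3·22^2 - 3·22 - 3 = 1383.

1383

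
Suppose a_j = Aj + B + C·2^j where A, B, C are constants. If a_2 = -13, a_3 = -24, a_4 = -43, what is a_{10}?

At j = 2, 3, 4: 2A + B + 4C = -13; 3A + B + 8C = -24; 4A + B + 16C = -43.
Subtracting the first from the second: A + 4C = -11.
Subtracting the second from the third: A + 8C = -19.
Solving: C = -2, A = -3, then B = 1.
Therefore a_{10} = -30 + 1 + (-2)·1024 = -2077.

-2077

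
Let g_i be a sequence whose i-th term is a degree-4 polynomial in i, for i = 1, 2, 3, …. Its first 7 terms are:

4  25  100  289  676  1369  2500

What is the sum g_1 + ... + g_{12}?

1st diffs: 21, 75, 189, 387, 693, 1131.
2nd diffs: 54, 114, 198, 306, 438.
3rd diffs: 60, 84, 108, 132.
4th diffs: 24, 24, 24 (constant).
So g_i = i^4 + 2i^2 + 1.
Continuing: …, 4225, 6724, 10201, 14884, …, g_{12} = 21025.
Summing i = 1..12 (12 terms) gives 62022.

62022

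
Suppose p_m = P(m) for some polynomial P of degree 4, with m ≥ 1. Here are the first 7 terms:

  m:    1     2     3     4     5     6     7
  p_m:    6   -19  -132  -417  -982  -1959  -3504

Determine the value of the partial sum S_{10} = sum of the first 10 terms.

-35313

1st diffs: -25, -113, -285, -565, -977, -1545.
2nd diffs: -88, -172, -280, -412, -568.
3rd diffs: -84, -108, -132, -156.
4th diffs: -24, -24, -24 (constant).
Newton forward-difference form: p_m = 6 + (-25)·C(m-1,1) + (-88)·C(m-1,2) + (-84)·C(m-1,3) + (-24)·C(m-1,4).
Continuing: -5797, -9042, -13467.
Summing m = 1..10 (10 terms) gives -35313.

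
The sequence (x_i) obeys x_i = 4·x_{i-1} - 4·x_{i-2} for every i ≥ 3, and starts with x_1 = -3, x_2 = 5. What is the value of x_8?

4544

Step forward from the initial values:
x_3 = 32;  x_4 = 108;  x_5 = 304;  x_6 = 784;  x_7 = 1920;  x_8 = 4544.
(Characteristic roots are 2 and 2.)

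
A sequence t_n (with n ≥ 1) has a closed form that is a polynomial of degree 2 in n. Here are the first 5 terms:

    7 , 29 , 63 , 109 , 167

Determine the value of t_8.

413

1st diffs: 22, 34, 46, 58.
2nd diffs: 12, 12, 12 (constant).
Newton forward-difference form: t_n = 7 + 22·C(n-1,1) + 12·C(n-1,2).
At n = 8: n-1 = 7, so t_8 = 7 + 154 + 252 = 413.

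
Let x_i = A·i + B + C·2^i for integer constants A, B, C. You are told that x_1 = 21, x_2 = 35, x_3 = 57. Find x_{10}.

4163

Write the equations: A + B + 2C = 21; 2A + B + 4C = 35; 3A + B + 8C = 57.
Subtracting the first from the second: A + 2C = 14.
Subtracting the second from the third: A + 4C = 22.
Solving: C = 4, A = 6, then B = 7.
So x_i = 6·i + 7 + 4·2^i; at i=10 this is 4163.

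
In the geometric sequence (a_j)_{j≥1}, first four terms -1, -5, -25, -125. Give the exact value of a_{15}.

Common ratio r = 5.
a_j = (-1)·5^(j-1).
a_{15} = (-1)·5^14 = -6103515625.

-6103515625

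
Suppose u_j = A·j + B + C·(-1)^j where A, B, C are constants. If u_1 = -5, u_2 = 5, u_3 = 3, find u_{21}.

At j = 1, 2, 3: A + B - C = -5; 2A + B + C = 5; 3A + B - C = 3.
Subtracting the first from the second: A + 2C = 10.
Subtracting the second from the third: A - 2C = -2.
Solving: C = 3, A = 4, then B = -6.
Therefore u_{21} = 84 + (-6) + 3·(-1) = 75.

75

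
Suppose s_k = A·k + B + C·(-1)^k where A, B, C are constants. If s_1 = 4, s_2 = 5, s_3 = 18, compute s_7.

46

At k = 1, 2, 3: A + B - C = 4; 2A + B + C = 5; 3A + B - C = 18.
Subtracting the first from the second: A + 2C = 1.
Subtracting the second from the third: A - 2C = 13.
Solving: C = -3, A = 7, then B = -6.
So s_k = 7·k + (-6) + (-3)·(-1)^k; at k=7 this is 46.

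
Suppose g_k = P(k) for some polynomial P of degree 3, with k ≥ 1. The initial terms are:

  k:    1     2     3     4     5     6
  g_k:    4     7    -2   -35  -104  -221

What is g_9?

-980

1st diffs: 3, -9, -33, -69, -117.
2nd diffs: -12, -24, -36, -48.
3rd diffs: -12, -12, -12 (constant).
Newton forward-difference form: g_k = 4 + 3·C(k-1,1) + (-12)·C(k-1,2) + (-12)·C(k-1,3).
At k = 9: k-1 = 8, so g_9 = 4 + 24 - 336 - 672 = -980.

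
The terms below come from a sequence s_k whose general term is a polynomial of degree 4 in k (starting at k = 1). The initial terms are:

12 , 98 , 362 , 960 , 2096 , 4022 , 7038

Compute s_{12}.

1st diffs: 86, 264, 598, 1136, 1926, 3016.
2nd diffs: 178, 334, 538, 790, 1090.
3rd diffs: 156, 204, 252, 300.
4th diffs: 48, 48, 48 (constant).
Newton forward-difference form: s_k = 12 + 86·C(k-1,1) + 178·C(k-1,2) + 156·C(k-1,3) + 48·C(k-1,4).
At k = 12: k-1 = 11, so s_{12} = 12 + 946 + 9790 + 25740 + 15840 = 52328.

52328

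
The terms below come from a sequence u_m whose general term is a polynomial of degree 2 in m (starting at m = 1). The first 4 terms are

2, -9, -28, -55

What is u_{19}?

-1420

1st diffs: -11, -19, -27.
2nd diffs: -8, -8 (constant).
Newton forward-difference form: u_m = 2 + (-11)·C(m-1,1) + (-8)·C(m-1,2).
At m = 19: m-1 = 18, so u_{19} = 2 - 198 - 1224 = -1420.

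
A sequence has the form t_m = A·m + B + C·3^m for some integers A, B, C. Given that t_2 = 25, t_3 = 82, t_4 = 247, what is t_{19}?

The three given values yield: 2A + B + 9C = 25; 3A + B + 27C = 82; 4A + B + 81C = 247.
Subtracting the first from the second: A + 18C = 57.
Subtracting the second from the third: A + 54C = 165.
Solving: C = 3, A = 3, then B = -8.
So t_m = 3·m + (-8) + 3·3^m; at m=19 this is 3486784450.

3486784450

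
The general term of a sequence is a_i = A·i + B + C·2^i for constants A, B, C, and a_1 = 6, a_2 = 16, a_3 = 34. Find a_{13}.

32790

The three given values yield: A + B + 2C = 6; 2A + B + 4C = 16; 3A + B + 8C = 34.
Subtracting the first from the second: A + 2C = 10.
Subtracting the second from the third: A + 4C = 18.
Solving: C = 4, A = 2, then B = -4.
Therefore a_{13} = 26 + (-4) + 4·8192 = 32790.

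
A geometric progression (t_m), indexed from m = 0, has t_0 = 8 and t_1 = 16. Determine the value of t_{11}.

Common ratio r = 2.
t_m = 8·2^(m-0).
t_{11} = 8·2^11 = 16384.

16384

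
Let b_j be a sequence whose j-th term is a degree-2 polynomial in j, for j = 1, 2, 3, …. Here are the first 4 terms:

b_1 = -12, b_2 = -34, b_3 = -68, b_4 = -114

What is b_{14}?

-1234

1st diffs: -22, -34, -46.
2nd diffs: -12, -12 (constant).
So b_j = -6j^2 - 4j - 2.
Evaluating at j = 14 gives b_{14} = -1234.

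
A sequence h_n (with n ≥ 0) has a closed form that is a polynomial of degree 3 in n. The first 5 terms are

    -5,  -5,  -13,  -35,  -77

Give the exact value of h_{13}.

1st diffs: 0, -8, -22, -42.
2nd diffs: -8, -14, -20.
3rd diffs: -6, -6 (constant).
Newton forward-difference form: h_n = -5 + (-8)·C(n,2) + (-6)·C(n,3).
At n = 13: n = 13, so h_{13} = -5 - 624 - 1716 = -2345.

-2345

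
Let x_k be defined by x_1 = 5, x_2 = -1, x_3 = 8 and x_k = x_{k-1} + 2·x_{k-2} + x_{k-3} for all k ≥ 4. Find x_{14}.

25199

Step forward from the initial values:
x_4 = 11  x_5 = 26  x_6 = 56  …  x_{11} = 2543  x_{12} = 5462  x_{13} = 11732  x_{14} = 25199.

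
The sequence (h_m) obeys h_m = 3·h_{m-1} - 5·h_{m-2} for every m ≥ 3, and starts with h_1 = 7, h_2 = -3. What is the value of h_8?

2733

Iterate the recurrence:
h_3 = -44  h_4 = -117  h_5 = -131  h_6 = 192  h_7 = 1231  h_8 = 2733.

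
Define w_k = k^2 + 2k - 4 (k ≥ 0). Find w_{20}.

436

w_{20} = 1·20^2 + 2·20 - 4 = 436.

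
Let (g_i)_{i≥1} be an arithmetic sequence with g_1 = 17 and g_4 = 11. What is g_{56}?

Common difference d = (11 - 17) / (4 - 1) = -2.
g_i = 17 + (i - 1)·(-2).
g_{56} = 17 + 55·(-2) = -93.

-93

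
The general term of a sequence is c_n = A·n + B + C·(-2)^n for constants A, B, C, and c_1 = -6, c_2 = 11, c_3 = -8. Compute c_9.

-986

Plug in n = 1, 2, 3: A + B - 2C = -6; 2A + B + 4C = 11; 3A + B - 8C = -8.
Subtracting the first from the second: A + 6C = 17.
Subtracting the second from the third: A - 12C = -19.
Solving: C = 2, A = 5, then B = -7.
Hence c_9 = 5·9 + (-7) + 2·(-512) = -986.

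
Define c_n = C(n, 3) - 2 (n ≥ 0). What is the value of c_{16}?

558

C(16, 3) = 560, so c_{16} = 558.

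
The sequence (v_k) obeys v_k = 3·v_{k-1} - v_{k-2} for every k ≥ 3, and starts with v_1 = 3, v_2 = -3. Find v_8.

-1563

v_3 = -12;  v_4 = -33;  v_5 = -87;  v_6 = -228;  v_7 = -597;  v_8 = -1563.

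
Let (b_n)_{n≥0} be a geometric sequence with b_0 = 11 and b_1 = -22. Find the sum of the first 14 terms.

Common ratio r = -2.
b_n = 11·(-2)^(n-0).
S = 11·((-2)^14 - 1)/(-2 - 1) = 11·(16384 - 1)/(-3) = -60071.

-60071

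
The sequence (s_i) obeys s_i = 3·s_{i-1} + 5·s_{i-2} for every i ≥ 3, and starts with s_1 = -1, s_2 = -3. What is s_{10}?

-311613

Applying the relation repeatedly:
s_3 = -14;  s_4 = -57;  s_5 = -241;  s_6 = -1008;  s_7 = -4229;  s_8 = -17727;  s_9 = -74326;  s_{10} = -311613.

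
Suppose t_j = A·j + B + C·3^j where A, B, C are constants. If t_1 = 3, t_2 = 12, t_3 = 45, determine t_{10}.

118068

The three given values yield: A + B + 3C = 3; 2A + B + 9C = 12; 3A + B + 27C = 45.
Subtracting the first from the second: A + 6C = 9.
Subtracting the second from the third: A + 18C = 33.
Solving: C = 2, A = -3, then B = 0.
So t_j = -3·j + 0 + 2·3^j; at j=10 this is 118068.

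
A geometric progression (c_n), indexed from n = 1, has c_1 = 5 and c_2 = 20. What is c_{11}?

5242880

Common ratio r = 4.
c_n = 5·4^(n-1).
c_{11} = 5·4^10 = 5242880.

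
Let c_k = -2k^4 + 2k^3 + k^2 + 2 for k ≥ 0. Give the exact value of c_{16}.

c_{16} = -2·16^4 + 2·16^3 + 1·16^2 + 2 = -122622.

-122622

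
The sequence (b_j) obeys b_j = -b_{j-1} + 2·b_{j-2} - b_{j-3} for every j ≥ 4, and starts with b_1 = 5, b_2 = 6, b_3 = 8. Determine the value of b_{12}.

b_4 = -1, b_5 = 11, b_6 = -21, b_7 = 44, b_8 = -97, b_9 = 206, b_{10} = -444, b_{11} = 953, b_{12} = -2047.

-2047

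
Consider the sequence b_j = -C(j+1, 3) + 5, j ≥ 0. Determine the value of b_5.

-15

C(6, 3) = 20, so b_5 = -15.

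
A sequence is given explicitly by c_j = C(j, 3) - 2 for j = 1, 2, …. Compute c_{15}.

C(15, 3) = 455, so c_{15} = 453.

453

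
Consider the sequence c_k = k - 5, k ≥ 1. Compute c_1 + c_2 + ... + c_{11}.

11

Over k = 1..11: Σk = 66.
Total = (1)·66 + (-5)·11 = 11.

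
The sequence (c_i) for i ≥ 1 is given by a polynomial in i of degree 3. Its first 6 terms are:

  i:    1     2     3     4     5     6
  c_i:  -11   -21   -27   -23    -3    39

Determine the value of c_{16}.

2989

1st diffs: -10, -6, 4, 20, 42.
2nd diffs: 4, 10, 16, 22.
3rd diffs: 6, 6, 6 (constant).
So c_i = i^3 - 4i^2 - 5i - 3.
Evaluating at i = 16 gives c_{16} = 2989.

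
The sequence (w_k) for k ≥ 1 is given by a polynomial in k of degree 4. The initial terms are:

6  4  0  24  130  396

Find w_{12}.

12744

1st diffs: -2, -4, 24, 106, 266.
2nd diffs: -2, 28, 82, 160.
3rd diffs: 30, 54, 78.
4th diffs: 24, 24 (constant).
So w_k = k^4 - 5k^3 + 4k^2 + 6k.
Evaluating at k = 12 gives w_{12} = 12744.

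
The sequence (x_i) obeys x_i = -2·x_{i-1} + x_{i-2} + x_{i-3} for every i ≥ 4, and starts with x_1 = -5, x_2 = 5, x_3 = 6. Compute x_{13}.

22446

Applying the relation repeatedly:
x_4 = -12, x_5 = 35, x_6 = -76, x_7 = 175, x_8 = -391, x_9 = 881, x_{10} = -1978, x_{11} = 4446, x_{12} = -9989, x_{13} = 22446.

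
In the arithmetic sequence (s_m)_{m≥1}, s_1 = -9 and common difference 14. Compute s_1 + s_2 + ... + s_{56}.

s_m = -9 + (m - 1)·14.
s_{56} = 761; S = 56·(-9 + 761)/2 = 21056.

21056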